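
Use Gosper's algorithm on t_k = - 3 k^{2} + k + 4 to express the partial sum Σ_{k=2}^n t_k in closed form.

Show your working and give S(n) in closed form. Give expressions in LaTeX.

S(n) = - n^{3} - n^{2} + 4 n - 2

The ratio is (k - 3*(k + 1)**2 + 5)/(-3*k**2 + k + 4).
A = 1, B = 1, C = k**2 - k/3 - 4/3.
Need (1)·f(k+1) − (1)·f(k) = k**2 - k/3 - 4/3.
d = 3 from the (0,0,2) case.
Coefficient equations give f(k) = k*(k - 3)*(k + 1)/3.
Get s_k = R·t_k = k*(-k**2 + 2*k + 3) with R(k) = B(k−1)f(k)/C(k) = k*(k - 3)/(3*k - 4).
s_(k+1) − s_k = -3*k**2 + k + 4 = t_k.
s_(n+1) = -n**3 - n**2 + 4*n + 4 and s_(2) = 6, so S(n) = -n**3 - n**2 + 4*n - 2.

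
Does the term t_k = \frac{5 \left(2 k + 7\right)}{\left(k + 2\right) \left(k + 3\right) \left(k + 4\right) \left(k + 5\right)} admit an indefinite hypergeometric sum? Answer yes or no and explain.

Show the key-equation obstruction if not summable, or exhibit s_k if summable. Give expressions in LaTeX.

Yes. s_k = \frac{5 k \left(k + 6\right)}{8 \left(k^{2} + 6 k + 8\right)}.

t_(k+1)/t_k = (k + 2)*(2*k + 9)/((k + 6)*(2*k + 7)).
Take A(k)=k + 2, B(k)=k + 6, C(k)=k + 7/2.
Key eq: (k + 2)·f(k+1) = (k + 5)·f(k) + (k + 7/2).
Bound: deg f ≤ 3.
Solve for f: f(k) = k*(k + 3)*(k + 6)/16 (degree 3 ≤ 3).
Get s_k = R·t_k = 5*k*(k + 6)/(8*(k**2 + 6*k + 8)) with R(k) = B(k−1)f(k)/C(k) = k*(k + 3)*(k + 5)*(k + 6)/(8*(2*k + 7)).
Verify: 5*(2*k + 7)/(k**4 + 14*k**3 + 71*k**2 + 154*k + 120) matches t_k.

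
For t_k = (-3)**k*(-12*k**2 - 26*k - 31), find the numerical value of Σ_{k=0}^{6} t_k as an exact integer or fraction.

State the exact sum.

Σ = -360859

Ratio r(k) = 3*(-12*k**2 - 50*k - 69)/(12*k**2 + 26*k + 31).
Gosper form: A/B · C(k+1)/C(k) with A=-3, B=1, C=k**2 + 13*k/6 + 31/12.
Key eq: (-3)·f(k+1) = (1)·f(k) + (k**2 + 13*k/6 + 31/12).
Bound: deg f ≤ 2.
Solve for f: f(k) = -(3*k**2 + 2*k + 4)/12 (degree 2 ≤ 2).
R(k) = B(k−1)·f(k)/C(k) = -(3*k**2 + 2*k + 4)/(12*k**2 + 26*k + 31); s_k = R·t_k = (-3)**k*(3*k**2 + 2*k + 4).
s_(k+1) − s_k = (-3)**k*(-12*k**2 - 26*k - 31) = t_k.
Evaluate s at k=7 and k=0: -360855 and 4; difference -360859.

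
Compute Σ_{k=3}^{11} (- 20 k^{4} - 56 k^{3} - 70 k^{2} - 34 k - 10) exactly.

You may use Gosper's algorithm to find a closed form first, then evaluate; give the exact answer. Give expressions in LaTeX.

Σ = -1079874

The ratio is (10*k**4 + 68*k**3 + 179*k**2 + 211*k + 95)/(10*k**4 + 28*k**3 + 35*k**2 + 17*k + 5).
Factor: A=1; B=1; C=k**4 + 14*k**3/5 + 7*k**2/2 + 17*k/10 + 1/2.
Need (1)·f(k+1) − (1)·f(k) = k**4 + 14*k**3/5 + 7*k**2/2 + 17*k/10 + 1/2.
d = 5 from the (0,0,4) case.
Solve for f: f(k) = k*(k**2 + 2*k + 2)*(2*k**2 - 2*k + 1)/10 (degree 5 ≤ 5).
Get s_k = R·t_k = 2*k*(-2*k**4 - 2*k**3 - k**2 + 2*k - 2) with R(k) = B(k−1)f(k)/C(k) = k*(k**2 + 2*k + 2)*(2*k**2 - 2*k + 1)/(10*k**4 + 28*k**3 + 35*k**2 + 17*k + 5).
Check: Δs_k = -20*k**4 - 56*k**3 - 70*k**2 - 34*k - 10. ✓
Telescoping: Σ = s_(12) − s_(3) = -1081200 − (-1326) = -1079874.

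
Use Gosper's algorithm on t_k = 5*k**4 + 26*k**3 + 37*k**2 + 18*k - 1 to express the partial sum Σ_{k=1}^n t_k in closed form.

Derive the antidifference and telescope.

r(k) = (5*k**4 + 46*k**3 + 145*k**2 + 190*k + 85)/(5*k**4 + 26*k**3 + 37*k**2 + 18*k - 1) after simplifying.
Take A(k)=1, B(k)=1, C(k)=k**4 + 26*k**3/5 + 37*k**2/5 + 18*k/5 - 1/5.
Need (1)·f(k+1) − (1)·f(k) = k**4 + 26*k**3/5 + 37*k**2/5 + 18*k/5 - 1/5.
From deg A=0, deg B=0, deg C=4: d=5.
Solving with deg f ≤ 5: f(k) = k*(k**4 + 4*k**3 + k**2 - 3*k - 4)/5.
Get s_k = R·t_k = k*(k**4 + 4*k**3 + k**2 - 3*k - 4) with R(k) = B(k−1)f(k)/C(k) = k*(k**4 + 4*k**3 + k**2 - 3*k - 4)/(5*k**4 + 26*k**3 + 37*k**2 + 18*k - 1).
s_(k+1) − s_k = 5*k**4 + 26*k**3 + 37*k**2 + 18*k - 1 = t_k.
Σ_(k=1)^n t_k = s_(n+1) − s_(1) = (n**5 + 9*n**4 + 27*n**3 + 34*n**2 + 14*n - 1) − (-1), i.e. n*(n**4 + 9*n**3 + 27*n**2 + 34*n + 14).

S(n) = n*(n**4 + 9*n**3 + 27*n**2 + 34*n + 14)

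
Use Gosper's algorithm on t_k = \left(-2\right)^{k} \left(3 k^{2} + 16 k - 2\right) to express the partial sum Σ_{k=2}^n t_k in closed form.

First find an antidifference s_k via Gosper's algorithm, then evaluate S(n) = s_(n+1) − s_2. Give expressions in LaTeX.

S(n) = 2 \left(-2\right)^{n} n^{2} + 12 \left(-2\right)^{n} n + 2 \left(-2\right)^{n} + 32

Ratio r(k) = 2*(-3*k**2 - 22*k - 17)/(3*k**2 + 16*k - 2).
Gosper form: A/B · C(k+1)/C(k) with A=-2, B=1, C=k**2 + 16*k/3 - 2/3.
Key eq: (-2)·f(k+1) = (1)·f(k) + (k**2 + 16*k/3 - 2/3).
deg f ≤ 2 (via 0,0,2).
A polynomial solution: f(k) = -(k**2 + 4*k - 4)/3.
Certificate R = B(k−1)f/C = -(k**2 + 4*k - 4)/(3*k**2 + 16*k - 2) gives s_k = (-2)**k*(-k**2 - 4*k + 4).
Verify: (-2)**k*(3*k**2 + 16*k - 2) matches t_k.
Evaluate: s_(n+1) = 2*(-2)**n*(n**2 + 6*n + 1); subtract s_(2) = -32 ⇒ S(n) = 2*(-2)**n*n**2 + 12*(-2)**n*n + 2*(-2)**n + 32.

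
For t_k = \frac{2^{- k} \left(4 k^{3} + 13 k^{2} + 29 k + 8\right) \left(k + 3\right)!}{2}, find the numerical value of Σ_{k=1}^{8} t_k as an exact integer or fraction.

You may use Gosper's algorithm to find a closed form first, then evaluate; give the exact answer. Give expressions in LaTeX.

Σ = 279729414

Ratio r(k) = (4*k**4 + 41*k**3 + 167*k**2 + 322*k + 216)/(2*(4*k**3 + 13*k**2 + 29*k + 8)).
Factor: A=k/2 + 2; B=1; C=k**3 + 13*k**2/4 + 29*k/4 + 2.
Need (k/2 + 2)·f(k+1) − (1)·f(k) = k**3 + 13*k**2/4 + 29*k/4 + 2.
d = 2 from the (1,0,3) case.
Match coefficients ⇒ f(k) = (4*k**2 - 3*k + 2)/2.
So s_k = (B(k−1)f/C)·t_k = (2*(4*k**2 - 3*k + 2)/(4*k**3 + 13*k**2 + 29*k + 8))·t_k = (4*k**2 - 3*k + 2)*factorial(k + 3)/2**k.
Verify: (4*k**3 + 13*k**2 + 29*k + 8)*factorial(k + 3)/(2*2**k) matches t_k.
Sum = s_(9) − s_(1); s_(9) = 279729450, s_(1) = 36 ⇒ 279729414.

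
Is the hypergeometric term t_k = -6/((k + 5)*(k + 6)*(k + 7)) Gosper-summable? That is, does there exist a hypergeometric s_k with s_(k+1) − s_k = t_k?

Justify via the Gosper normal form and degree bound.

Yes. s_k = k*(-k - 11)/(10*(k + 5)*(k + 6)).

Compute t_(k+1)/t_k: get (k + 5)/(k + 8).
Factor: A=k + 5; B=k + 8; C=1.
Key eq: (k + 5)·f(k+1) = (k + 7)·f(k) + (1).
deg f ≤ 2 (via 1,1,0).
Coefficient equations give f(k) = k*(k + 11)/60.
Certificate R = B(k−1)f/C = k*(k + 7)*(k + 11)/60 gives s_k = k*(-k - 11)/(10*(k + 5)*(k + 6)).
Verify: -6/(k**3 + 18*k**2 + 107*k + 210) matches t_k.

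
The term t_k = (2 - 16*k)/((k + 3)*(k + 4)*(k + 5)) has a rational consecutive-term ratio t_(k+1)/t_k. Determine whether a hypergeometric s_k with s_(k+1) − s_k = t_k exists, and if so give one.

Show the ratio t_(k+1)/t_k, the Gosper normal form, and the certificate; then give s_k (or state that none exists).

s_k = -k*(23*k - 31)/(12*(k + 3)*(k + 4))

The ratio is (k + 3)*(8*k + 7)/((k + 6)*(8*k - 1)).
Normal form (A,B,C) = (k + 3, k + 6, k - 1/8).
f must satisfy (k + 3)·f(k+1) − (k + 5)·f(k) = k - 1/8.
Bound: deg f ≤ 2.
Solve for f: f(k) = k*(23*k - 31)/192 (degree 2 ≤ 2).
R(k) = B(k−1)·f(k)/C(k) = k*(k + 5)*(23*k - 31)/(24*(8*k - 1)); s_k = R·t_k = -k*(23*k - 31)/(12*(k + 3)*(k + 4)).
Verify: 2*(1 - 8*k)/(k**3 + 12*k**2 + 47*k + 60) matches t_k.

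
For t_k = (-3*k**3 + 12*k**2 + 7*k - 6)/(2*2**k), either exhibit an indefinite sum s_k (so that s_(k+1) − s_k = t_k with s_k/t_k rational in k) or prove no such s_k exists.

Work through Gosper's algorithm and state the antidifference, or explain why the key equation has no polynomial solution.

The ratio is (3*k**3 - 3*k**2 - 22*k - 10)/(2*(3*k**3 - 12*k**2 - 7*k + 6)).
Factor: A=1/2; B=1; C=k**3 - 4*k**2 - 7*k/3 + 2.
Set up (1/2)·f(k+1) − (1)·f(k) − (k**3 - 4*k**2 - 7*k/3 + 2) = 0.
deg f ≤ 3 (via 0,0,3).
Coefficient equations give f(k) = -2*(k + 1)*(3*k**2 - 6*k + 2)/3.
So s_k = (B(k−1)f/C)·t_k = (-2*(k + 1)*(3*k**2 - 6*k + 2)/(3*k**3 - 12*k**2 - 7*k + 6))·t_k = (3*k**3 - 3*k**2 - 4*k + 2)/2**k.
Check: Δs_k = (-3*k**3 + 12*k**2 + 7*k - 6)/(2*2**k). ✓

s_k = (3*k**3 - 3*k**2 - 4*k + 2)/2**k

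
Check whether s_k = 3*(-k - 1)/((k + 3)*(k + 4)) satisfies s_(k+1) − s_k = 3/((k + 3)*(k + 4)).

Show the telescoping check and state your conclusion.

Invalid: residual -18/(k**3 + 12*k**2 + 47*k + 60) ≠ 0.

s_(k+1) = 3*(-k - 2)/((k + 4)*(k + 5))
s_(k+1) − s_k = 3*(k - 1)/(k**3 + 12*k**2 + 47*k + 60)
(s_(k+1) − s_k) − t_k = -18/(k**3 + 12*k**2 + 47*k + 60)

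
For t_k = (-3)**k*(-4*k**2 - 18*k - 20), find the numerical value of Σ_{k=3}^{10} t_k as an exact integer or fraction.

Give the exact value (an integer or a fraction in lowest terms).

Σ = -27634392

r(k) = 3*(-2*k**2 - 13*k - 21)/(2*k**2 + 9*k + 10) after simplifying.
Take A(k)=-3, B(k)=1, C(k)=k**2 + 9*k/2 + 5.
Solve (-3)·f(k+1) − (1)·f(k) = k**2 + 9*k/2 + 5.
deg f ≤ 2 (via 0,0,2).
Match coefficients ⇒ f(k) = -(k + 1)*(k + 2)/4.
Certificate R = B(k−1)f/C = -(k + 1)/(2*(2*k + 5)) gives s_k = (-3)**k*(k**2 + 3*k + 2).
s_(k+1) − s_k = (-3)**k*(-4*k**2 - 18*k - 20) = t_k.
Sum = s_(11) − s_(3); s_(11) = -27634932, s_(3) = -540 ⇒ -27634392.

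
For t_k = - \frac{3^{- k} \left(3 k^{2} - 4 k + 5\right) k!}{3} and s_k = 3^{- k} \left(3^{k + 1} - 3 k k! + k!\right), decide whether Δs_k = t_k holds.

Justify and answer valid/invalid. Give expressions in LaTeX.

s_(k+1) = (9*3**k - 3*k**2*factorial(k) - 5*k*factorial(k) - 2*factorial(k))/(3*3**k)
s_(k+1) − s_k = -(3*k**2 - 4*k + 5)*factorial(k)/(3*3**k)
(s_(k+1) − s_k) − t_k = 0

valid (s_(k+1) − s_k reduces to t_k)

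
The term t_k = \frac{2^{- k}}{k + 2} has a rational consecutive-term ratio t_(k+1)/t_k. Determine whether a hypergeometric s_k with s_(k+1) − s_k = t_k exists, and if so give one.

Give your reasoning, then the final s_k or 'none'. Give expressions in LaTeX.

not Gosper-summable; s_k does not exist

Step 1: r(k) = (k + 2)/(2*(k + 3)).
Take A(k)=k/2 + 1, B(k)=k + 3, C(k)=1.
Need (k/2 + 1)·f(k+1) − (k + 2)·f(k) = 1.
d = -1 from the (1,1,0) case.
Negative degree bound (-1): no f exists, t_k not Gosper-summable.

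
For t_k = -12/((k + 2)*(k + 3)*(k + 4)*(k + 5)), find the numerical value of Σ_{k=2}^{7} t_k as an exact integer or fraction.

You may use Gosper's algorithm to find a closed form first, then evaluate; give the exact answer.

Step 1: r(k) = (k + 2)/(k + 6).
Normal form (A,B,C) = (k + 2, k + 6, 1).
f must satisfy (k + 2)·f(k+1) − (k + 5)·f(k) = 1.
Degrees (1,1,0) ⇒ d ≤ 3.
A polynomial solution: f(k) = k*(k**2 + 9*k + 26)/72.
So s_k = (B(k−1)f/C)·t_k = (k*(k + 5)*(k**2 + 9*k + 26)/72)·t_k = k*(-k**2 - 9*k - 26)/(6*(k + 2)*(k + 3)*(k + 4)).
Check: Δs_k = -12/(k**4 + 14*k**3 + 71*k**2 + 154*k + 120). ✓
Σ_(k=2)^(7) t_k = s_(8) − s_(2) = -9/55 − (-2/15) = -1/33.

Σ = -1/33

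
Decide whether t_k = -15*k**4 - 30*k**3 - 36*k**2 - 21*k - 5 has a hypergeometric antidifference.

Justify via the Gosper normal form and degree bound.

Compute t_(k+1)/t_k: get (15*k**4 + 90*k**3 + 216*k**2 + 243*k + 107)/(15*k**4 + 30*k**3 + 36*k**2 + 21*k + 5).
Normal form (A,B,C) = (1, 1, k**4 + 2*k**3 + 12*k**2/5 + 7*k/5 + 1/3).
Need (1)·f(k+1) − (1)·f(k) = k**4 + 2*k**3 + 12*k**2/5 + 7*k/5 + 1/3.
Degrees (0,0,4) ⇒ d ≤ 5.
Coefficient equations give f(k) = k**3*(3*k**2 + 2)/15.
R(k) = B(k−1)·f(k)/C(k) = k**3*(3*k**2 + 2)/(15*k**4 + 30*k**3 + 36*k**2 + 21*k + 5); s_k = R·t_k = k**3*(-3*k**2 - 2).
Δs = -15*k**4 - 30*k**3 - 36*k**2 - 21*k - 5, as required.

Yes. s_k = k**3*(-3*k**2 - 2).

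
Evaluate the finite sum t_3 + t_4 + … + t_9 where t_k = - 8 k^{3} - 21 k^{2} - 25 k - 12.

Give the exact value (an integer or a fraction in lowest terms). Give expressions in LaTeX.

Σ = -23142

t_(k+1)/t_k = (8*k**3 + 45*k**2 + 91*k + 66)/(8*k**3 + 21*k**2 + 25*k + 12).
So A=1 and B=1, with C=k**3 + 21*k**2/8 + 25*k/8 + 3/2.
Key eq: (1)·f(k+1) = (1)·f(k) + (k**3 + 21*k**2/8 + 25*k/8 + 3/2).
From deg A=0, deg B=0, deg C=3: d=4.
A polynomial solution: f(k) = k*(k + 1)*(2*k**2 + k + 3)/8.
R(k) = B(k−1)·f(k)/C(k) = k*(2*k**2 + k + 3)/(8*k**2 + 13*k + 12); s_k = R·t_k = k*(-2*k**3 - 3*k**2 - 4*k - 3).
Verify: -8*k**3 - 21*k**2 - 25*k - 12 matches t_k.
Evaluate s at k=10 and k=3: -23430 and -288; difference -23142.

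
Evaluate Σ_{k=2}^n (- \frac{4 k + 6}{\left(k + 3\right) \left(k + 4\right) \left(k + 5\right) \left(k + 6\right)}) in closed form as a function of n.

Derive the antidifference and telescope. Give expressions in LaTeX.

S(n) = \frac{2 \left(- 2 n^{3} - 30 n^{2} - 43 n + 75\right)}{105 \left(n^{3} + 15 n^{2} + 74 n + 120\right)}

The ratio is (k + 3)*(2*k + 5)/((k + 7)*(2*k + 3)).
So A=k + 3 and B=k + 7, with C=k + 3/2.
Set up (k + 3)·f(k+1) − (k + 6)·f(k) − (k + 3/2) = 0.
Degrees (1,1,1) ⇒ d ≤ 3.
A polynomial solution: f(k) = k*(k**2 + 12*k + 17)/60.
R(k) = B(k−1)·f(k)/C(k) = k*(k + 6)*(k**2 + 12*k + 17)/(30*(2*k + 3)); s_k = R·t_k = -k*(k**2 + 12*k + 17)/(15*(k + 3)*(k + 4)*(k + 5)).
Check: Δs_k = 2*(-2*k - 3)/(k**4 + 18*k**3 + 119*k**2 + 342*k + 360). ✓
Evaluate: s_(n+1) = (-n**3 - 15*n**2 - 44*n - 30)/(15*(n**3 + 15*n**2 + 74*n + 120)); subtract s_(2) = -1/35 ⇒ S(n) = 2*(-2*n**3 - 30*n**2 - 43*n + 75)/(105*(n**3 + 15*n**2 + 74*n + 120)).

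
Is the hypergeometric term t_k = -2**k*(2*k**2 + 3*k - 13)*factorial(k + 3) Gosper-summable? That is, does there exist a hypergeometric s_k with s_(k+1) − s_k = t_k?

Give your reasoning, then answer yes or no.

r(k) = 2*(2*k**3 + 15*k**2 + 20*k - 32)/(2*k**2 + 3*k - 13) after simplifying.
A = 2*k + 8, B = 1, C = k**2 + 3*k/2 - 13/2.
Solve (2*k + 8)·f(k+1) − (1)·f(k) = k**2 + 3*k/2 - 13/2.
d = 1 from the (1,0,2) case.
Coefficient equations give f(k) = (k - 3)/2.
Certificate R = B(k−1)f/C = (k - 3)/(2*k**2 + 3*k - 13) gives s_k = -2**k*(k - 3)*factorial(k + 3).
Δs = -2**k*(2*k**2 + 3*k - 13)*factorial(k + 3), as required.

Yes. s_k = -2**k*(k - 3)*factorial(k + 3).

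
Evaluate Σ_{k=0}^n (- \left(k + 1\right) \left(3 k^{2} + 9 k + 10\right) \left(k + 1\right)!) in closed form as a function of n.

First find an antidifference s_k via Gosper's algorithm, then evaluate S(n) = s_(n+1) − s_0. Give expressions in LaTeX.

Ratio r(k) = (k + 2)**2*(9*k + 3*(k + 1)**2 + 19)/((k + 1)*(3*k**2 + 9*k + 10)).
Gosper form: A/B · C(k+1)/C(k) with A=k + 2, B=1, C=k**3 + 4*k**2 + 19*k/3 + 10/3.
Need (k + 2)·f(k+1) − (1)·f(k) = k**3 + 4*k**2 + 19*k/3 + 10/3.
Bound: deg f ≤ 2.
A polynomial solution: f(k) = (3*k**2 + 3*k - 2)/3.
So s_k = (B(k−1)f/C)·t_k = ((3*k**2 + 3*k - 2)/((k + 1)*(3*k**2 + 9*k + 10)))·t_k = -(3*k**2 + 3*k - 2)*factorial(k + 1).
Verify: -(k + 1)*(3*k**2 + 9*k + 10)*factorial(k + 1) matches t_k.
Evaluate: s_(n+1) = -(3*n**2 + 9*n + 4)*factorial(n + 2); subtract s_(0) = 2 ⇒ S(n) = -3*n**4*factorial(n) - 18*n**3*factorial(n) - 37*n**2*factorial(n) - 30*n*factorial(n) - 8*factorial(n) - 2.

S(n) = - 3 n^{4} n! - 18 n^{3} n! - 37 n^{2} n! - 30 n n! - 8 n! - 2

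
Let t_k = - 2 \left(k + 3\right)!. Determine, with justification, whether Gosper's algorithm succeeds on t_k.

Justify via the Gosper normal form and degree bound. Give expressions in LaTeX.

No; the degree bound rules out any f.

The ratio is k + 4.
Gosper form: A/B · C(k+1)/C(k) with A=k + 4, B=1, C=1.
Key eq: (k + 4)·f(k+1) = (1)·f(k) + (1).
deg f ≤ -1 (via 1,0,0).
Bound -1 < 0, so the key equation has no polynomial solution.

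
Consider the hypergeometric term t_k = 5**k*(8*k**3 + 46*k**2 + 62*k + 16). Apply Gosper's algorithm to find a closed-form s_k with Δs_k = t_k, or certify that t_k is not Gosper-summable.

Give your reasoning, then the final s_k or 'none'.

s_k = 5**k*(2*k**3 + 4*k**2 - 2*k - 1)

Step 1: r(k) = 5*(4*k**3 + 35*k**2 + 89*k + 66)/(4*k**3 + 23*k**2 + 31*k + 8).
Factor: A=5; B=1; C=k**3 + 23*k**2/4 + 31*k/4 + 2.
Need (5)·f(k+1) − (1)·f(k) = k**3 + 23*k**2/4 + 31*k/4 + 2.
From deg A=0, deg B=0, deg C=3: d=3.
Solving with deg f ≤ 3: f(k) = (2*k**3 + 4*k**2 - 2*k - 1)/8.
Get s_k = R·t_k = 5**k*(2*k**3 + 4*k**2 - 2*k - 1) with R(k) = B(k−1)f(k)/C(k) = (2*k**3 + 4*k**2 - 2*k - 1)/(2*(4*k**3 + 23*k**2 + 31*k + 8)).
Verify: 5**k*(8*k**3 + 46*k**2 + 62*k + 16) matches t_k.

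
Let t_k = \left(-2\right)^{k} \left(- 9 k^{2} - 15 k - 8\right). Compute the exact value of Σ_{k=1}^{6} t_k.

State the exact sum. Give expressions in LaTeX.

The ratio is 2*(-9*k**2 - 33*k - 32)/(9*k**2 + 15*k + 8).
Factor: A=-2; B=1; C=k**2 + 5*k/3 + 8/9.
Set up (-2)·f(k+1) − (1)·f(k) − (k**2 + 5*k/3 + 8/9) = 0.
Bound: deg f ≤ 2.
Coefficient equations give f(k) = -k*(3*k + 1)/9.
So s_k = (B(k−1)f/C)·t_k = (-k*(3*k + 1)/(9*k**2 + 15*k + 8))·t_k = (-2)**k*k*(3*k + 1).
Verify: (-2)**k*(-9*k**2 - 15*k - 8) matches t_k.
Sum = s_(7) − s_(1); s_(7) = -19712, s_(1) = -8 ⇒ -19704.

Σ = -19704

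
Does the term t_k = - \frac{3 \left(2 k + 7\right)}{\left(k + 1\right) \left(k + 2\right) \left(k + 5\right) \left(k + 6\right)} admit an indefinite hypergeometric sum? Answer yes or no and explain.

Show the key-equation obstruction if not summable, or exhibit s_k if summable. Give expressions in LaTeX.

Yes. s_k = \frac{3 k \left(- k - 6\right)}{5 \left(k^{2} + 6 k + 5\right)}.

Compute t_(k+1)/t_k: get (k + 1)*(k + 5)*(2*k + 9)/((k + 3)*(k + 7)*(2*k + 7)).
So A=k + 1 and B=k + 7, with C=k**3 + 21*k**2/2 + 73*k/2 + 42.
Key eq: (k + 1)·f(k+1) = (k + 6)·f(k) + (k**3 + 21*k**2/2 + 73*k/2 + 42).
From deg A=1, deg B=1, deg C=3: d=5.
Solve for f: f(k) = k*(k + 2)*(k + 3)*(k + 4)*(k + 6)/10 (degree 5 ≤ 5).
Get s_k = R·t_k = 3*k*(-k - 6)/(5*(k**2 + 6*k + 5)) with R(k) = B(k−1)f(k)/C(k) = k*(k + 2)*(k + 6)**2/(5*(2*k + 7)).
Δs = 3*(-2*k - 7)/(k**4 + 14*k**3 + 65*k**2 + 112*k + 60), as required.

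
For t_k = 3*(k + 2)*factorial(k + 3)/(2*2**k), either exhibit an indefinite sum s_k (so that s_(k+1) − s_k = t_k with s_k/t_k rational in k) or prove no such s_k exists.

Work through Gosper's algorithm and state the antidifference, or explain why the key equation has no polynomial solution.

s_k = 3*factorial(k + 3)/2**k

The ratio is (k + 3)*(k + 4)/(2*(k + 2)).
Normal form (A,B,C) = (k/2 + 2, 1, k + 2).
Key eq: (k/2 + 2)·f(k+1) = (1)·f(k) + (k + 2).
Degrees (1,0,1) ⇒ d ≤ 0.
Match coefficients ⇒ f(k) = 2.
So s_k = (B(k−1)f/C)·t_k = (2/(k + 2))·t_k = 3*factorial(k + 3)/2**k.
Check: Δs_k = 3*(k + 2)*factorial(k + 3)/(2*2**k). ✓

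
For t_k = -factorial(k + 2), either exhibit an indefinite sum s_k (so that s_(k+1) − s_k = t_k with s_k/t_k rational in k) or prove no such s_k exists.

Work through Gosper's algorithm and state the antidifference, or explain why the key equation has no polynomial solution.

t_(k+1)/t_k = k + 3.
Take A(k)=k + 3, B(k)=1, C(k)=1.
Need (k + 3)·f(k+1) − (1)·f(k) = 1.
Bound: deg f ≤ -1.
deg f ≤ -1 is impossible — no certificate.

none (Gosper's algorithm certifies no s_k)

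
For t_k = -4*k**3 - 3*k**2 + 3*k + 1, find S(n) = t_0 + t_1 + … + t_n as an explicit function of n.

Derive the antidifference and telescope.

S(n) = -n**4 - 3*n**3 - n**2 + 2*n + 1

The ratio is (4*k**3 + 15*k**2 + 15*k + 3)/(4*k**3 + 3*k**2 - 3*k - 1).
A = 1, B = 1, C = k**3 + 3*k**2/4 - 3*k/4 - 1/4.
Set up (1)·f(k+1) − (1)·f(k) − (k**3 + 3*k**2/4 - 3*k/4 - 1/4) = 0.
deg f ≤ 4 (via 0,0,3).
Match coefficients ⇒ f(k) = k*(k**3 - k**2 - 2*k + 1)/4.
Then R = B(k−1)f/C = k*(k**3 - k**2 - 2*k + 1)/(4*k**3 + 3*k**2 - 3*k - 1), so s_k = R(k)·t_k = k*(-k**3 + k**2 + 2*k - 1).
s_(k+1) − s_k = -4*k**3 - 3*k**2 + 3*k + 1 = t_k.
Evaluate: s_(n+1) = -n**4 - 3*n**3 - n**2 + 2*n + 1; subtract s_(0) = 0 ⇒ S(n) = -n**4 - 3*n**3 - n**2 + 2*n + 1.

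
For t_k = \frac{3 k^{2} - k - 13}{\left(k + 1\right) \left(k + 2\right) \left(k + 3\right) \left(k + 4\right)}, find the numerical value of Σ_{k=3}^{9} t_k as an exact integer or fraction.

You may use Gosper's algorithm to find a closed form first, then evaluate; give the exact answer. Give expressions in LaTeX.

Σ = 49/440

Ratio r(k) = (k + 1)*(k - 3*(k + 1)**2 + 14)/((k + 5)*(-3*k**2 + k + 13)).
Gosper form: A/B · C(k+1)/C(k) with A=k + 1, B=k + 5, C=k**2 - k/3 - 13/3.
Solve (k + 1)·f(k+1) − (k + 4)·f(k) = k**2 - k/3 - 13/3.
d = 3 from the (1,1,2) case.
Match coefficients ⇒ f(k) = -k*(k**2 + 15*k + 23)/9.
R(k) = B(k−1)·f(k)/C(k) = -k*(k + 4)*(k**2 + 15*k + 23)/(3*(3*k**2 - k - 13)); s_k = R·t_k = k*(-k**2 - 15*k - 23)/(3*(k + 1)*(k + 2)*(k + 3)).
s_(k+1) − s_k = (3*k**2 - k - 13)/(k**4 + 10*k**3 + 35*k**2 + 50*k + 24) = t_k.
Sum = s_(10) − s_(3); s_(10) = -35/66, s_(3) = -77/120 ⇒ 49/440.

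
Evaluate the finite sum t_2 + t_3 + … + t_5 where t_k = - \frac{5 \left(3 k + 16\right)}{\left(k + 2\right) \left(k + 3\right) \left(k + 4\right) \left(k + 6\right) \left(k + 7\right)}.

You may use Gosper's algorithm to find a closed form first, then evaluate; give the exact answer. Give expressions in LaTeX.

Step 1: r(k) = (k + 2)*(k + 6)*(3*k + 19)/((k + 5)*(k + 8)*(3*k + 16)).
Factor: A=k + 2; B=k + 8; C=k**2 + 31*k/3 + 80/3.
Solve (k + 2)·f(k+1) − (k + 7)·f(k) = k**2 + 31*k/3 + 80/3.
Degrees (1,1,2) ⇒ d ≤ 5.
Match coefficients ⇒ f(k) = k*(k + 4)*(k + 5)*(k**2 + 11*k + 36)/108.
R(k) = B(k−1)·f(k)/C(k) = k*(k + 4)*(k + 7)*(k**2 + 11*k + 36)/(36*(3*k + 16)); s_k = R·t_k = 5*k*(-k**2 - 11*k - 36)/(36*(k**3 + 11*k**2 + 36*k + 36)).
s_(k+1) − s_k = 5*(-3*k - 16)/(k**5 + 22*k**4 + 185*k**3 + 740*k**2 + 1404*k + 1008) = t_k.
Σ_(k=2)^(5) t_k = s_(6) − s_(2) = -115/864 − (-31/288) = -11/432.

Σ = -11/432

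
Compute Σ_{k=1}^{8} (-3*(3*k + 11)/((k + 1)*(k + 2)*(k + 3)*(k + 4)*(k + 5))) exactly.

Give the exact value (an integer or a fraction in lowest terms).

Σ = -14/143

Compute t_(k+1)/t_k: get (k + 1)*(3*k + 14)/((k + 6)*(3*k + 11)).
So A=k + 1 and B=k + 6, with C=k + 11/3.
Solve (k + 1)·f(k+1) − (k + 5)·f(k) = k + 11/3.
deg f ≤ 4 (via 1,1,1).
Coefficient equations give f(k) = k*(k + 3)*(k**2 + 7*k + 14)/24.
Get s_k = R·t_k = 3*k*(-k**2 - 7*k - 14)/(8*(k**3 + 7*k**2 + 14*k + 8)) with R(k) = B(k−1)f(k)/C(k) = k*(k + 3)*(k + 5)*(k**2 + 7*k + 14)/(8*(3*k + 11)).
Δs = 3*(-3*k - 11)/(k**5 + 15*k**4 + 85*k**3 + 225*k**2 + 274*k + 120), as required.
Sum = s_(9) − s_(1); s_(9) = -2133/5720, s_(1) = -11/40 ⇒ -14/143.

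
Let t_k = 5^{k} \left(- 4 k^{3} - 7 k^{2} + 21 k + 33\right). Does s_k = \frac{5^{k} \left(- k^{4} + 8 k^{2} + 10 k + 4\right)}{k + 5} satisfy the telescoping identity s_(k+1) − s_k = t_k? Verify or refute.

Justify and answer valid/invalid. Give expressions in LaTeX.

s_(k+1) = 5**(k + 1)*(10*k - (k + 1)**4 + 8*(k + 1)**2 + 14)/(k + 6)
s_(k+1) − s_k = 5**k*(-4*k**5 - 39*k**4 - 98*k**3 + 102*k**2 + 591*k + 501)/(k**2 + 11*k + 30)
(s_(k+1) − s_k) − t_k = 5**k*(12*k**4 + 78*k**3 + 48*k**2 - 402*k - 489)/(k**2 + 11*k + 30)

Invalid: residual \frac{5^{k} \left(12 k^{4} + 78 k^{3} + 48 k^{2} - 402 k - 489\right)}{k^{2} + 11 k + 30} ≠ 0.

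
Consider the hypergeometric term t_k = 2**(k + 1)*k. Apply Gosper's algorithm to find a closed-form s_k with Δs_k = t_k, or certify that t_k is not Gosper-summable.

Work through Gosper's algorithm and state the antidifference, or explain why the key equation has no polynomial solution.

Ratio r(k) = 2 + 2/k.
Take A(k)=2, B(k)=1, C(k)=k.
Solve (2)·f(k+1) − (1)·f(k) = k.
deg f ≤ 1 (via 0,0,1).
Solve for f: f(k) = k - 2 (degree 1 ≤ 1).
Certificate R = B(k−1)f/C = (k - 2)/k gives s_k = 2**(k + 1)*(k - 2).
Verify: 2**(k + 1)*k matches t_k.

s_k = 2**(k + 1)*(k - 2)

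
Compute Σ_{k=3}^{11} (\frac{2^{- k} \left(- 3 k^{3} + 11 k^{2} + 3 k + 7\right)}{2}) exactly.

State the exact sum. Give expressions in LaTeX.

Σ = -7091/1024

Step 1: r(k) = (3*k**3 - 2*k**2 - 16*k - 18)/(2*(3*k**3 - 11*k**2 - 3*k - 7)).
A = 1/2, B = 1, C = k**3 - 11*k**2/3 - k - 7/3.
Solve (1/2)·f(k+1) − (1)·f(k) = k**3 - 11*k**2/3 - k - 7/3.
Bound: deg f ≤ 3.
A polynomial solution: f(k) = -2*(3*k**3 - 2*k**2 + 2*k - 4)/3.
R(k) = B(k−1)·f(k)/C(k) = -2*(3*k**3 - 2*k**2 + 2*k - 4)/(3*k**3 - 11*k**2 - 3*k - 7); s_k = R·t_k = (3*k**3 - 2*k**2 + 2*k - 4)/2**k.
s_(k+1) − s_k = (-3*k**3 + 11*k**2 + 3*k + 7)/(2*2**k) = t_k.
Σ_(k=3)^(11) t_k = s_(12) − s_(3) = 1229/1024 − (65/8) = -7091/1024.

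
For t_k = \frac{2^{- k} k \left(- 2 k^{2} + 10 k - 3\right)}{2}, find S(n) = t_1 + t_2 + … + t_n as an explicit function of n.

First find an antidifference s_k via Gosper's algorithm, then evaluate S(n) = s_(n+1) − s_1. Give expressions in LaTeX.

S(n) = 2^{- n - 1} \left(2^{n + 1} + 2 n^{3} + 2 n^{2} - n - 2\right)

Compute t_(k+1)/t_k: get (2*k**3 - 4*k**2 - 11*k - 5)/(2*k*(2*k**2 - 10*k + 3)).
Normal form (A,B,C) = (1/2, 1, k**3 - 5*k**2 + 3*k/2).
f must satisfy (1/2)·f(k+1) − (1)·f(k) = k**3 - 5*k**2 + 3*k/2.
d = 3 from the (0,0,3) case.
Match coefficients ⇒ f(k) = -2*k**3 + 4*k**2 - k + 1.
So s_k = (B(k−1)f/C)·t_k = (-2*(2*k**3 - 4*k**2 + k - 1)/(k*(2*k**2 - 10*k + 3)))·t_k = (2*k**3 - 4*k**2 + k - 1)/2**k.
s_(k+1) − s_k = k*(-2*k**2 + 10*k - 3)/(2*2**k) = t_k.
Σ_(k=1)^n t_k = s_(n+1) − s_(1) = (2**(-n - 1)*(2*n**3 + 2*n**2 - n - 2)) − (-1), i.e. 2**(-n - 1)*(2**(n + 1) + 2*n**3 + 2*n**2 - n - 2).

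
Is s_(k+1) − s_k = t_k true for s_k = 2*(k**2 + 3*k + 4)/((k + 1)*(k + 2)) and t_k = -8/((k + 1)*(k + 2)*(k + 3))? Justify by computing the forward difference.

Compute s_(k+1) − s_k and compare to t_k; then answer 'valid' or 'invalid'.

s_(k+1) = 2*(3*k + (k + 1)**2 + 7)/((k + 2)*(k + 3))
s_(k+1) − s_k = -8/(k**3 + 6*k**2 + 11*k + 6)
(s_(k+1) − s_k) − t_k = 0

valid (s_(k+1) − s_k reduces to t_k)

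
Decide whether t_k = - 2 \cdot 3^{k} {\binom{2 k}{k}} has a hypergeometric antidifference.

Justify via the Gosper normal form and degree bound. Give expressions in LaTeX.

No; the degree bound rules out any f.

Step 1: r(k) = 6*(2*k + 1)/(k + 1).
Take A(k)=12*k + 6, B(k)=k + 1, C(k)=1.
Set up (12*k + 6)·f(k+1) − (k)·f(k) − (1) = 0.
deg f ≤ -1 (via 1,1,0).
Negative degree bound (-1): no f exists, t_k not Gosper-summable.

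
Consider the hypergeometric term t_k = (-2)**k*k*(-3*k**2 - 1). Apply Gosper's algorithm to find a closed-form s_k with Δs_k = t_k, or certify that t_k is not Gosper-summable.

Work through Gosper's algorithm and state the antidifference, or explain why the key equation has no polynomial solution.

t_(k+1)/t_k = -2*(k + 1)*(3*(k + 1)**2 + 1)/(k*(3*k**2 + 1)).
Gosper form: A/B · C(k+1)/C(k) with A=-2, B=1, C=k**3 + k/3.
f must satisfy (-2)·f(k+1) − (1)·f(k) = k**3 + k/3.
deg f ≤ 3 (via 0,0,3).
Solve for f: f(k) = -k*(k - 1)**2/3 (degree 3 ≤ 3).
So s_k = (B(k−1)f/C)·t_k = (-(k - 1)**2/(3*k**2 + 1))·t_k = (-2)**k*k*(k**2 - 2*k + 1).
Check: Δs_k = (-2)**k*k*(-3*k**2 - 1). ✓

s_k = (-2)**k*k*(k**2 - 2*k + 1)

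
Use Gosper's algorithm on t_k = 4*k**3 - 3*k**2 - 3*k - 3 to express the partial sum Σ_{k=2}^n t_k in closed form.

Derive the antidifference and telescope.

r(k) = (4*k**3 + 9*k**2 + 3*k - 5)/(4*k**3 - 3*k**2 - 3*k - 3) after simplifying.
Gosper form: A/B · C(k+1)/C(k) with A=1, B=1, C=k**3 - 3*k**2/4 - 3*k/4 - 3/4.
Set up (1)·f(k+1) − (1)·f(k) − (k**3 - 3*k**2/4 - 3*k/4 - 3/4) = 0.
deg f ≤ 4 (via 0,0,3).
Match coefficients ⇒ f(k) = k*(k**3 - 3*k**2 + k - 2)/4.
Certificate R = B(k−1)f/C = k*(k**3 - 3*k**2 + k - 2)/(4*k**3 - 3*k**2 - 3*k - 3) gives s_k = k*(k**3 - 3*k**2 + k - 2).
s_(k+1) − s_k = 4*k**3 - 3*k**2 - 3*k - 3 = t_k.
s_(n+1) = n**4 + n**3 - 2*n**2 - 5*n - 3 and s_(2) = -8, so S(n) = n**4 + n**3 - 2*n**2 - 5*n + 5.

S(n) = n**4 + n**3 - 2*n**2 - 5*n + 5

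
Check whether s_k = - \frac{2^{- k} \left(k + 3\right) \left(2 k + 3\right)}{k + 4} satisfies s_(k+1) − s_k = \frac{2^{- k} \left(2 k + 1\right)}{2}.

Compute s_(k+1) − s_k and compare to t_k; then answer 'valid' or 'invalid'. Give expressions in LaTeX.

s_(k+1) = -(k + 4)*(2*k + 5)/(2*2**k*(k + 5))
s_(k+1) − s_k = (2*k**3 + 17*k**2 + 36*k + 10)/(2*2**k*(k**2 + 9*k + 20))
(s_(k+1) − s_k) − t_k = (-2*k**2 - 13*k - 10)/(2*2**k*(k**2 + 9*k + 20))

Invalid: residual \frac{2^{- k} \left(- 2 k^{2} - 13 k - 10\right)}{2 \left(k^{2} + 9 k + 20\right)} ≠ 0.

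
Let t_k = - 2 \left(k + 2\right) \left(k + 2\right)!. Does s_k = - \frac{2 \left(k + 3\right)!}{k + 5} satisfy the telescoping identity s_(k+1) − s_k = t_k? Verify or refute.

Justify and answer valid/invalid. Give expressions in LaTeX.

Invalid: residual \frac{4 \left(k^{2} + 7 k + 9\right) \left(k + 2\right)!}{\left(k + 5\right) \left(k + 6\right)} ≠ 0.

s_(k+1) = -2*factorial(k + 4)/(k + 6)
s_(k+1) − s_k = -2*(k**2 + 8*k + 14)*factorial(k + 3)/((k + 5)*(k + 6))
(s_(k+1) − s_k) − t_k = 4*(k**2 + 7*k + 9)*factorial(k + 2)/((k + 5)*(k + 6))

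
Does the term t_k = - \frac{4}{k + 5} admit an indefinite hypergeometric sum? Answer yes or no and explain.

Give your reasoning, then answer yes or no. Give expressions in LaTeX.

t_(k+1)/t_k = (k + 5)/(k + 6).
So A=k + 5 and B=k + 6, with C=1.
Solve (k + 5)·f(k+1) − (k + 5)·f(k) = 1.
Bound: deg f ≤ 0.
Write f(k) = c0. Then LHS − RHS = -1, requiring -1 = 0: contradictory. No certificate.

No; the coefficient equations for f are inconsistent.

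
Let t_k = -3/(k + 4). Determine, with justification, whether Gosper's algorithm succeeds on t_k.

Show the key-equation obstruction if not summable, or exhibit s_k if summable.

Compute t_(k+1)/t_k: get (k + 4)/(k + 5).
Normal form (A,B,C) = (k + 4, k + 5, 1).
f must satisfy (k + 4)·f(k+1) − (k + 4)·f(k) = 1.
d = 0 from the (1,1,0) case.
Generic f = c0 gives residual -1; -1 = 0 cannot hold, so t_k is not Gosper-summable.

No — t_k has no hypergeometric antidifference.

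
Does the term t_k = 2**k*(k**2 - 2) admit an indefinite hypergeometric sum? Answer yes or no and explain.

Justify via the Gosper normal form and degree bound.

Yes. s_k = 2**k*(k**2 - 4*k + 4).

t_(k+1)/t_k = 2*((k + 1)**2 - 2)/(k**2 - 2).
Gosper form: A/B · C(k+1)/C(k) with A=2, B=1, C=k**2 - 2.
Solve (2)·f(k+1) − (1)·f(k) = k**2 - 2.
From deg A=0, deg B=0, deg C=2: d=2.
Solving with deg f ≤ 2: f(k) = (k - 2)**2.
So s_k = (B(k−1)f/C)·t_k = ((k - 2)**2/(k**2 - 2))·t_k = 2**k*(k**2 - 4*k + 4).
s_(k+1) − s_k = 2**k*(k**2 - 2) = t_k.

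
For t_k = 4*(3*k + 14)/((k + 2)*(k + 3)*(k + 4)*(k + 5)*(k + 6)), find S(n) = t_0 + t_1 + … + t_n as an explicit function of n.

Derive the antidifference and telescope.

t_(k+1)/t_k = (k + 2)*(3*k + 17)/((k + 7)*(3*k + 14)).
A = k + 2, B = k + 7, C = k + 14/3.
Solve (k + 2)·f(k+1) − (k + 6)·f(k) = k + 14/3.
d = 4 from the (1,1,1) case.
A polynomial solution: f(k) = k*(k + 4)*(k**2 + 10*k + 31)/90.
R(k) = B(k−1)·f(k)/C(k) = k*(k + 4)*(k + 6)*(k**2 + 10*k + 31)/(30*(3*k + 14)); s_k = R·t_k = 2*k*(k**2 + 10*k + 31)/(15*(k**3 + 10*k**2 + 31*k + 30)).
s_(k+1) − s_k = 4*(3*k + 14)/(k**5 + 20*k**4 + 155*k**3 + 580*k**2 + 1044*k + 720) = t_k.
Telescope: S(n) = s_(n+1) − s_(0) = 2*(n**3 + 13*n**2 + 54*n + 42)/(15*(n**3 + 13*n**2 + 54*n + 72)) − (0) = 2*(n**3 + 13*n**2 + 54*n + 42)/(15*(n**3 + 13*n**2 + 54*n + 72)).

S(n) = 2*(n**3 + 13*n**2 + 54*n + 42)/(15*(n**3 + 13*n**2 + 54*n + 72))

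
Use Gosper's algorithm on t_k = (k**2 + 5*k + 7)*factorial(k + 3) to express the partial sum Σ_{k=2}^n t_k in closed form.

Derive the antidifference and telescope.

Step 1: r(k) = (k + 4)*(5*k + (k + 1)**2 + 12)/(k**2 + 5*k + 7).
So A=k + 4 and B=1, with C=k**2 + 5*k + 7.
f must satisfy (k + 4)·f(k+1) − (1)·f(k) = k**2 + 5*k + 7.
Bound: deg f ≤ 1.
Match coefficients ⇒ f(k) = k + 1.
So s_k = (B(k−1)f/C)·t_k = ((k + 1)/(k**2 + 5*k + 7))·t_k = (k + 1)*factorial(k + 3).
Δs = (k**2 + 5*k + 7)*factorial(k + 3), as required.
Σ_(k=2)^n t_k = s_(n+1) − s_(2) = ((n + 2)*factorial(n + 4)) − (360), i.e. n*factorial(n + 4) + 2*factorial(n + 4) - 360.

S(n) = n*factorial(n + 4) + 2*factorial(n + 4) - 360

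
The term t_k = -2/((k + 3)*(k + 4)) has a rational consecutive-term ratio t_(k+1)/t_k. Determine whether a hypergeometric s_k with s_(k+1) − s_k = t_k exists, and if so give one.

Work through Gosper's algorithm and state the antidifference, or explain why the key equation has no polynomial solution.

Compute t_(k+1)/t_k: get (k + 3)/(k + 5).
Gosper form: A/B · C(k+1)/C(k) with A=k + 3, B=k + 5, C=1.
Key eq: (k + 3)·f(k+1) = (k + 4)·f(k) + (1).
deg f ≤ 1 (via 1,1,0).
Solve for f: f(k) = k/3 (degree 1 ≤ 1).
R(k) = B(k−1)·f(k)/C(k) = k*(k + 4)/3; s_k = R·t_k = -2*k/(3*k + 9).
Δs = -2/(k**2 + 7*k + 12), as required.

s_k = -2*k/(3*k + 9)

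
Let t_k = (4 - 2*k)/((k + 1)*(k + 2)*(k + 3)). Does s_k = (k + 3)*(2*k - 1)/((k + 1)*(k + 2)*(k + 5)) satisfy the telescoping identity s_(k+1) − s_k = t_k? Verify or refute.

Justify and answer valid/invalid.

Invalid: residual 2*(4*k**2 + 11*k - 23)/(k**5 + 17*k**4 + 107*k**3 + 307*k**2 + 396*k + 180) ≠ 0.

s_(k+1) = (k + 4)*(2*k + 1)/((k + 2)*(k + 3)*(k + 6))
s_(k+1) − s_k = 2*(-k**3 - 5*k**2 + 3*k + 37)/(k**5 + 17*k**4 + 107*k**3 + 307*k**2 + 396*k + 180)
(s_(k+1) − s_k) − t_k = 2*(4*k**2 + 11*k - 23)/(k**5 + 17*k**4 + 107*k**3 + 307*k**2 + 396*k + 180)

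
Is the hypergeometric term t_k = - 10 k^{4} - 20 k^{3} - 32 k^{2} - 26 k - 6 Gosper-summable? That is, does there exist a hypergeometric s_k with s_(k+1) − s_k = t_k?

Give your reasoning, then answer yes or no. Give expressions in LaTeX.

Yes. s_k = 2 k \left(- k^{4} - 2 k^{2} - k + 1\right).

t_(k+1)/t_k = (5*k**4 + 30*k**3 + 76*k**2 + 95*k + 47)/(5*k**4 + 10*k**3 + 16*k**2 + 13*k + 3).
Take A(k)=1, B(k)=1, C(k)=k**4 + 2*k**3 + 16*k**2/5 + 13*k/5 + 3/5.
Need (1)·f(k+1) − (1)·f(k) = k**4 + 2*k**3 + 16*k**2/5 + 13*k/5 + 3/5.
Bound: deg f ≤ 5.
Solving with deg f ≤ 5: f(k) = k*(k**4 + 2*k**2 + k - 1)/5.
R(k) = B(k−1)·f(k)/C(k) = k*(k**4 + 2*k**2 + k - 1)/(5*k**4 + 10*k**3 + 16*k**2 + 13*k + 3); s_k = R·t_k = 2*k*(-k**4 - 2*k**2 - k + 1).
Check: Δs_k = -10*k**4 - 20*k**3 - 32*k**2 - 26*k - 6. ✓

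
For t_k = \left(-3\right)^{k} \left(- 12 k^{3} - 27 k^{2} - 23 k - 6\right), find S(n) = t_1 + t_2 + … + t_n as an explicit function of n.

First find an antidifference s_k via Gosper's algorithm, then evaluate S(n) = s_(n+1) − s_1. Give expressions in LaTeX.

t_(k+1)/t_k = 3*(-12*k**3 - 63*k**2 - 113*k - 68)/(12*k**3 + 27*k**2 + 23*k + 6).
Take A(k)=-3, B(k)=1, C(k)=k**3 + 9*k**2/4 + 23*k/12 + 1/2.
Set up (-3)·f(k+1) − (1)·f(k) − (k**3 + 9*k**2/4 + 23*k/12 + 1/2) = 0.
From deg A=0, deg B=0, deg C=3: d=3.
A polynomial solution: f(k) = -k*(3*k**2 - 1)/12.
R(k) = B(k−1)·f(k)/C(k) = -k*(3*k**2 - 1)/(12*k**3 + 27*k**2 + 23*k + 6); s_k = R·t_k = (-3)**k*k*(3*k**2 - 1).
Δs = (-3)**k*(-12*k**3 - 27*k**2 - 23*k - 6), as required.
Evaluate: s_(n+1) = (-3)**(n + 1)*(3*n**3 + 9*n**2 + 8*n + 2); subtract s_(1) = -6 ⇒ S(n) = -9*(-3)**n*n**3 - 27*(-3)**n*n**2 - 24*(-3)**n*n - 6*(-3)**n + 6.

S(n) = - 9 \left(-3\right)^{n} n^{3} - 27 \left(-3\right)^{n} n^{2} - 24 \left(-3\right)^{n} n - 6 \left(-3\right)^{n} + 6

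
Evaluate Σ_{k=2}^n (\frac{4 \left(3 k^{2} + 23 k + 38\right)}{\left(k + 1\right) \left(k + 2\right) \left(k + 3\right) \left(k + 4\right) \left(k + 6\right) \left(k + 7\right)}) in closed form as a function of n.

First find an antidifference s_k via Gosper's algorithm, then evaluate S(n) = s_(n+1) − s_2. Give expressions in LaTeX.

S(n) = \frac{n^{3} + 13 n^{2} + 50 n - 64}{30 \left(n^{3} + 13 n^{2} + 50 n + 56\right)}

Compute t_(k+1)/t_k: get (k + 1)*(k + 6)*(23*k + 3*(k + 1)**2 + 61)/((k + 5)*(k + 8)*(3*k**2 + 23*k + 38)).
Take A(k)=k + 1, B(k)=k + 8, C(k)=k**3 + 38*k**2/3 + 51*k + 190/3.
Solve (k + 1)·f(k+1) − (k + 7)·f(k) = k**3 + 38*k**2/3 + 51*k + 190/3.
d = 6 from the (1,1,3) case.
Solve for f: f(k) = k*(k + 2)*(k + 4)*(k + 5)*(k**2 + 10*k + 27)/54 (degree 6 ≤ 6).
R(k) = B(k−1)·f(k)/C(k) = k*(k + 2)*(k + 4)*(k + 7)*(k**2 + 10*k + 27)/(18*(3*k**2 + 23*k + 38)); s_k = R·t_k = 2*k*(k**2 + 10*k + 27)/(9*(k**3 + 10*k**2 + 27*k + 18)).
s_(k+1) − s_k = 4*(3*k**2 + 23*k + 38)/(k**6 + 23*k**5 + 207*k**4 + 925*k**3 + 2144*k**2 + 2412*k + 1008) = t_k.
Σ_(k=2)^n t_k = s_(n+1) − s_(2) = (2*(n**3 + 13*n**2 + 50*n + 38)/(9*(n**3 + 13*n**2 + 50*n + 56))) − (17/90), i.e. (n**3 + 13*n**2 + 50*n - 64)/(30*(n**3 + 13*n**2 + 50*n + 56)).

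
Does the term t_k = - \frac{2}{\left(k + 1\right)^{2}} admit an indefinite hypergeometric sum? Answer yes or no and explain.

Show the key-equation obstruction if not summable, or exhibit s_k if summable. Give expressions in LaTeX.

r(k) = (k + 1)**2/(k + 2)**2 after simplifying.
Normal form (A,B,C) = (k**2 + 2*k + 1, k**2 + 4*k + 4, 1).
Set up (k**2 + 2*k + 1)·f(k+1) − (k**2 + 2*k + 1)·f(k) − (1) = 0.
deg f ≤ 0 (via 2,2,0).
Write f(k) = c0. Then LHS − RHS = -1, requiring -1 = 0: contradictory. No certificate.

No — key equation has no polynomial f.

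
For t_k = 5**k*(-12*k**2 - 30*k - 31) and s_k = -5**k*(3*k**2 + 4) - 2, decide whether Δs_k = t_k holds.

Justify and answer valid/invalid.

s_(k+1) = -5*5**k*(3*(k + 1)**2 + 4) - 2
s_(k+1) − s_k = 5**k*(-12*k**2 - 30*k - 31)
(s_(k+1) − s_k) − t_k = 0

valid; difference matches t_k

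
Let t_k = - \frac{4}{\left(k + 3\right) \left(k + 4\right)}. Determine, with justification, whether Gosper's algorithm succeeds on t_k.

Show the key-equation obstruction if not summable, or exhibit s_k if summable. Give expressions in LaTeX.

Yes. s_k = - \frac{4 k}{3 k + 9}.

r(k) = (k + 3)/(k + 5) after simplifying.
Gosper form: A/B · C(k+1)/C(k) with A=k + 3, B=k + 5, C=1.
Key eq: (k + 3)·f(k+1) = (k + 4)·f(k) + (1).
Bound: deg f ≤ 1.
A polynomial solution: f(k) = k/3.
Get s_k = R·t_k = -4*k/(3*k + 9) with R(k) = B(k−1)f(k)/C(k) = k*(k + 4)/3.
Check: Δs_k = -4/(k**2 + 7*k + 12). ✓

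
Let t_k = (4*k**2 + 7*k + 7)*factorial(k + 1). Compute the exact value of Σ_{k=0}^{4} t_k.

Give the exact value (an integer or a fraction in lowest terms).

t_(k+1)/t_k = (k + 2)*(7*k + 4*(k + 1)**2 + 14)/(4*k**2 + 7*k + 7).
A = k + 2, B = 1, C = k**2 + 7*k/4 + 7/4.
Set up (k + 2)·f(k+1) − (1)·f(k) − (k**2 + 7*k/4 + 7/4) = 0.
deg f ≤ 1 (via 1,0,2).
Solve for f: f(k) = (4*k - 1)/4 (degree 1 ≤ 1).
Get s_k = R·t_k = (4*k - 1)*factorial(k + 1) with R(k) = B(k−1)f(k)/C(k) = (4*k - 1)/(4*k**2 + 7*k + 7).
Verify: (4*k**2 + 7*k + 7)*factorial(k + 1) matches t_k.
Σ_(k=0)^(4) t_k = s_(5) − s_(0) = 13680 − (-1) = 13681.

Σ = 13681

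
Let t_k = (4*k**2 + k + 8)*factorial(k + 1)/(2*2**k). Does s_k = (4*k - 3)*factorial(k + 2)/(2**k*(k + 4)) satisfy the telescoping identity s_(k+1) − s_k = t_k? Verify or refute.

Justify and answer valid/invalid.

s_(k+1) = (4*k + 1)*factorial(k + 3)/(2*2**k*(k + 5))
s_(k+1) − s_k = (4*k**3 + 21*k**2 + 21*k + 42)*factorial(k + 2)/(2*2**k*(k + 4)*(k + 5))
(s_(k+1) − s_k) − t_k = -(4*k**3 + 17*k**2 + 4*k + 38)*factorial(k + 1)/(2**k*(k + 4)*(k + 5))

Invalid: residual -(4*k**3 + 17*k**2 + 4*k + 38)*factorial(k + 1)/(2**k*(k + 4)*(k + 5)) ≠ 0.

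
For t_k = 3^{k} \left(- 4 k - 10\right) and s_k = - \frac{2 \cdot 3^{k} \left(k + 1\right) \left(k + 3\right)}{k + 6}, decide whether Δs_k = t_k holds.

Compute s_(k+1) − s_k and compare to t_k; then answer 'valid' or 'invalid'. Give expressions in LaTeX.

Invalid: residual \frac{3^{k + 1} \left(4 k^{2} + 32 k + 58\right)}{k^{2} + 13 k + 42} ≠ 0.

s_(k+1) = -6*3**k*(k + 2)*(k + 4)/(k + 7)
s_(k+1) − s_k = 3**k*(-4*k**3 - 50*k**2 - 202*k - 246)/(k**2 + 13*k + 42)
(s_(k+1) − s_k) − t_k = 3**(k + 1)*(4*k**2 + 32*k + 58)/(k**2 + 13*k + 42)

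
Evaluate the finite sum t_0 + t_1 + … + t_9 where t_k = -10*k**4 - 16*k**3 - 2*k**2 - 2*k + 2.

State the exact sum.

Ratio r(k) = (k + 5*(k + 1)**4 + 8*(k + 1)**3 + (k + 1)**2)/(5*k**4 + 8*k**3 + k**2 + k - 1).
A = 1, B = 1, C = k**4 + 8*k**3/5 + k**2/5 + k/5 - 1/5.
Need (1)·f(k+1) − (1)·f(k) = k**4 + 8*k**3/5 + k**2/5 + k/5 - 1/5.
From deg A=0, deg B=0, deg C=4: d=5.
Coefficient equations give f(k) = k*(2*k**4 - k**3 - 4*k**2 + 4*k - 3)/10.
R(k) = B(k−1)·f(k)/C(k) = k*(2*k**4 - k**3 - 4*k**2 + 4*k - 3)/(2*(5*k**4 + 8*k**3 + k**2 + k - 1)); s_k = R·t_k = k*(-2*k**4 + k**3 + 4*k**2 - 4*k + 3).
Δs = -10*k**4 - 16*k**3 - 2*k**2 - 2*k + 2, as required.
Sum = s_(10) − s_(0); s_(10) = -186370, s_(0) = 0 ⇒ -186370.

Σ = -186370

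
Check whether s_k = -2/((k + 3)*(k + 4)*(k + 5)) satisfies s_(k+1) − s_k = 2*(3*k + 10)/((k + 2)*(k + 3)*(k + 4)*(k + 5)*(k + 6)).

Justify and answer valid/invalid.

s_(k+1) = -2/((k + 4)*(k + 5)*(k + 6))
s_(k+1) − s_k = 6/((k + 3)*(k + 4)*(k + 5)*(k + 6))
(s_(k+1) − s_k) − t_k = -8/((k + 2)*(k + 3)*(k + 4)*(k + 5)*(k + 6))

Invalid: residual -8/(k**5 + 20*k**4 + 155*k**3 + 580*k**2 + 1044*k + 720) ≠ 0.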